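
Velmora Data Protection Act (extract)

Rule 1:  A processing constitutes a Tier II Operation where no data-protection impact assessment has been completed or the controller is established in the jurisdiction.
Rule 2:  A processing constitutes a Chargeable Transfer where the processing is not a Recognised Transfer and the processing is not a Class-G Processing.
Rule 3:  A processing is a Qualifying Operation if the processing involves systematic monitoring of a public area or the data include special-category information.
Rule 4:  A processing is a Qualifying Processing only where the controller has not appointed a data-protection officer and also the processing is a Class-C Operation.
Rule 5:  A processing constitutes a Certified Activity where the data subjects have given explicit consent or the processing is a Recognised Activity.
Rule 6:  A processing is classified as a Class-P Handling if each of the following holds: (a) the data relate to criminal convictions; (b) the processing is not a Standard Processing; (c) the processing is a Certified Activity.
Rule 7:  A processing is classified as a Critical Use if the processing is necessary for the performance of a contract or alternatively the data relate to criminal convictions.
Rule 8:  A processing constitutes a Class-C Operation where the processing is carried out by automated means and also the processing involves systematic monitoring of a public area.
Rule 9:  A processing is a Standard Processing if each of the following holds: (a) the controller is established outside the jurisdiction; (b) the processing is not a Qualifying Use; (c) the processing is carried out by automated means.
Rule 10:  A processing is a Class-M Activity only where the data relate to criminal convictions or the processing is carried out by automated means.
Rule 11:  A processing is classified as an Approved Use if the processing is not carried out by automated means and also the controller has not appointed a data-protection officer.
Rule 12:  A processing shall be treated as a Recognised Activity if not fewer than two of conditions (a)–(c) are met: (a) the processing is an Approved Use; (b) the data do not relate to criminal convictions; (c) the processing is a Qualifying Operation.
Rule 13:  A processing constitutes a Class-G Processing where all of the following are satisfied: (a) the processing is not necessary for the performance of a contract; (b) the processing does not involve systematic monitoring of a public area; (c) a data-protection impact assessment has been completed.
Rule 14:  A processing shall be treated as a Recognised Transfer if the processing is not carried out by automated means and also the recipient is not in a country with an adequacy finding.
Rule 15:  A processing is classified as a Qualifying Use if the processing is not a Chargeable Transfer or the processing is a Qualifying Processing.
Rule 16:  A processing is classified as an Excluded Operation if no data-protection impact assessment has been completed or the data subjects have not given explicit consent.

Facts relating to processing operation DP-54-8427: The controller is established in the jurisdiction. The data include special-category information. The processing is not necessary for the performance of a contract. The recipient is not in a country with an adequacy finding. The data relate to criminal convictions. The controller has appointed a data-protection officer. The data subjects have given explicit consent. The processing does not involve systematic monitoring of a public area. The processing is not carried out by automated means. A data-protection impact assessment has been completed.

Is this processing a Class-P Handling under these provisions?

rule 14 — Recognised Transfer: [the processing is not carried out by automated means? yes] AND [the recipient is not in a country with an adequacy finding? yes] → satisfied.
rule 13 — Class-G Processing: [the processing is not necessary for the performance of a contract? yes] AND [the processing does not involve systematic monitoring of a public area? yes] AND [a data-protection impact assessment has been completed? yes] → satisfied.
rule 2 — Chargeable Transfer: [not a Recognised Transfer (rule 14)? no] AND [not a Class-G Processing (rule 13)? no] → not satisfied.
rule 8 — Class-C Operation: [the processing is carried out by automated means? no] AND [the processing involves systematic monitoring of a public area? no] → not satisfied.
rule 4 — Qualifying Processing: [the controller has not appointed a data-protection officer? no] AND [Class-C Operation (rule 8)? no] → not satisfied.
rule 15 — Qualifying Use: [not a Chargeable Transfer (rule 2)? yes] OR [Qualifying Processing (rule 4)? no] → satisfied.
rule 9 — Standard Processing: [the controller is established outside the jurisdiction? no] AND [not a Qualifying Use (rule 15)? no] AND [the processing is carried out by automated means? no] → not satisfied.
rule 11 — Approved Use: [the processing is not carried out by automated means? yes] AND [the controller has not appointed a data-protection officer? no] → not satisfied.
rule 3 — Qualifying Operation: [the processing involves systematic monitoring of a public area? no] OR [the data include special-category information? yes] → satisfied.
rule 12 — Recognised Activity: Approved Use (rule 11)? no; the data do not relate to criminal convictions? no; Qualifying Operation (rule 3)? yes — 1 of 3 hold (need ≥2) → not satisfied.
rule 5 — Certified Activity: [the data subjects have given explicit consent? yes] OR [Recognised Activity (rule 12)? no] → satisfied.
rule 6 — Class-P Handling: [the data relate to criminal convictions? yes] AND [not a Standard Processing (rule 9)? yes] AND [Certified Activity (rule 5)? yes] → satisfied.

Yes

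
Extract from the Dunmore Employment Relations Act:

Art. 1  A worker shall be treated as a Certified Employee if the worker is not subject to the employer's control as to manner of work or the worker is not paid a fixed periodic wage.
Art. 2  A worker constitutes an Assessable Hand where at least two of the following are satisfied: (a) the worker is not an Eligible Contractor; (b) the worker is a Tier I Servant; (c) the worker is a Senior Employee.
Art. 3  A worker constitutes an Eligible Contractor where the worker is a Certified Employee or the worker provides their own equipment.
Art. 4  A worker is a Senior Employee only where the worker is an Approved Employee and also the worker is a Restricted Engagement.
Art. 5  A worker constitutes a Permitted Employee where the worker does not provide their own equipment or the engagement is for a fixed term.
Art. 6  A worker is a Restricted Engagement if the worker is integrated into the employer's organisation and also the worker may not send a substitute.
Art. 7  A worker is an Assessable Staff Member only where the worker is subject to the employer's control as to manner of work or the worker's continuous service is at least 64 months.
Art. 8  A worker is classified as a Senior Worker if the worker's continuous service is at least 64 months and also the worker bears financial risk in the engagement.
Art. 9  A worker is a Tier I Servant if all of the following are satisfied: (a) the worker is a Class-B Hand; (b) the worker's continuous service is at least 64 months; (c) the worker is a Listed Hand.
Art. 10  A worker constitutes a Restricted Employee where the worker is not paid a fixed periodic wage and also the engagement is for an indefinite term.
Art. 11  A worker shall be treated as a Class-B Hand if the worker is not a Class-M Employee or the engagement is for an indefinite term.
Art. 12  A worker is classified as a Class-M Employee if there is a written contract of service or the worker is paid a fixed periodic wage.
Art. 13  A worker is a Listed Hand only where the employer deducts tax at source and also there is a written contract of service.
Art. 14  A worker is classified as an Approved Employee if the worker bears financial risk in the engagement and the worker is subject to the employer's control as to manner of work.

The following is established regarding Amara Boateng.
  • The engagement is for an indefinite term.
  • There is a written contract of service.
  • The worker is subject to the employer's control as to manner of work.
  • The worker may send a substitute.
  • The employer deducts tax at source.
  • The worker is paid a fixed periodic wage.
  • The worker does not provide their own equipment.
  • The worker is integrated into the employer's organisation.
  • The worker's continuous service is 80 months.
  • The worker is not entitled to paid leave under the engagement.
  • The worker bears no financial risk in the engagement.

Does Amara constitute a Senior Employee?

No

article 14 — Approved Employee: [the worker bears financial risk in the engagement? no] AND [the worker is subject to the employer's control as to manner of work? yes] → not satisfied.
article 6 — Restricted Engagement: [the worker is integrated into the employer's organisation? yes] AND [the worker may not send a substitute? no] → not satisfied.
article 4 — Senior Employee: [Approved Employee (article 14)? no] AND [Restricted Engagement (article 6)? no] → not satisfied.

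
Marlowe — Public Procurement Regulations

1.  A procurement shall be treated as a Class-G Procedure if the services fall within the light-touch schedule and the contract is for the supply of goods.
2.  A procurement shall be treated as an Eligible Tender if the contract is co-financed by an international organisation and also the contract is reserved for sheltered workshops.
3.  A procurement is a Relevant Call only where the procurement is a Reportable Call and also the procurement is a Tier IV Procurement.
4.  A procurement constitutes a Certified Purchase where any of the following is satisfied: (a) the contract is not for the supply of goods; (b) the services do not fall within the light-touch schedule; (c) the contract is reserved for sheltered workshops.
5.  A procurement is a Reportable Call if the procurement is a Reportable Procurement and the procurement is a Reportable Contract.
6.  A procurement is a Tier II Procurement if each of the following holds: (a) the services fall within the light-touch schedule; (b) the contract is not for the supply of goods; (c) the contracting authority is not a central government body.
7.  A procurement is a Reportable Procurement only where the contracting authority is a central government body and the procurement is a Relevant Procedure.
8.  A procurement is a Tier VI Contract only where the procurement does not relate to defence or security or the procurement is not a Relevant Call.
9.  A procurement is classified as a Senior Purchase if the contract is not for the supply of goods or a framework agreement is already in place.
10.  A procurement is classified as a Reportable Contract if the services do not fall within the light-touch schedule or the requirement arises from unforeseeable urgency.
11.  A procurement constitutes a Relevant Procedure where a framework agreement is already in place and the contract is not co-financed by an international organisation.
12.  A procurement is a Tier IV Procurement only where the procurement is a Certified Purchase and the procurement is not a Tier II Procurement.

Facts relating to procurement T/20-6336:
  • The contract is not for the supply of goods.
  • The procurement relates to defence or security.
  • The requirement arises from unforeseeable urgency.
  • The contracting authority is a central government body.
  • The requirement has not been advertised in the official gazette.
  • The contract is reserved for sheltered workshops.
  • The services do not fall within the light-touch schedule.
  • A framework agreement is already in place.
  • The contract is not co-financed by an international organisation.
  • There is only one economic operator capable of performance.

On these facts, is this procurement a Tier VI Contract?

No

paragraph 11 — Relevant Procedure: [a framework agreement is already in place? yes] AND [the contract is not co-financed by an international organisation? yes] → satisfied.
paragraph 7 — Reportable Procurement: [the contracting authority is a central government body? yes] AND [Relevant Procedure (paragraph 11)? yes] → satisfied.
paragraph 10 — Reportable Contract: [the services do not fall within the light-touch schedule? yes] OR [the requirement arises from unforeseeable urgency? yes] → satisfied.
paragraph 5 — Reportable Call: [Reportable Procurement (paragraph 7)? yes] AND [Reportable Contract (paragraph 10)? yes] → satisfied.
paragraph 4 — Certified Purchase: [the contract is not for the supply of goods? yes] OR [the services do not fall within the light-touch schedule? yes] OR [the contract is reserved for sheltered workshops? yes] → satisfied.
paragraph 6 — Tier II Procurement: [the services fall within the light-touch schedule? no] AND [the contract is not for the supply of goods? yes] AND [the contracting authority is not a central government body? no] → not satisfied.
paragraph 12 — Tier IV Procurement: [Certified Purchase (paragraph 4)? yes] AND [not a Tier II Procurement (paragraph 6)? yes] → satisfied.
paragraph 3 — Relevant Call: [Reportable Call (paragraph 5)? yes] AND [Tier IV Procurement (paragraph 12)? yes] → satisfied.
paragraph 8 — Tier VI Contract: [the procurement does not relate to defence or security? no] OR [not a Relevant Call (paragraph 3)? no] → not satisfied.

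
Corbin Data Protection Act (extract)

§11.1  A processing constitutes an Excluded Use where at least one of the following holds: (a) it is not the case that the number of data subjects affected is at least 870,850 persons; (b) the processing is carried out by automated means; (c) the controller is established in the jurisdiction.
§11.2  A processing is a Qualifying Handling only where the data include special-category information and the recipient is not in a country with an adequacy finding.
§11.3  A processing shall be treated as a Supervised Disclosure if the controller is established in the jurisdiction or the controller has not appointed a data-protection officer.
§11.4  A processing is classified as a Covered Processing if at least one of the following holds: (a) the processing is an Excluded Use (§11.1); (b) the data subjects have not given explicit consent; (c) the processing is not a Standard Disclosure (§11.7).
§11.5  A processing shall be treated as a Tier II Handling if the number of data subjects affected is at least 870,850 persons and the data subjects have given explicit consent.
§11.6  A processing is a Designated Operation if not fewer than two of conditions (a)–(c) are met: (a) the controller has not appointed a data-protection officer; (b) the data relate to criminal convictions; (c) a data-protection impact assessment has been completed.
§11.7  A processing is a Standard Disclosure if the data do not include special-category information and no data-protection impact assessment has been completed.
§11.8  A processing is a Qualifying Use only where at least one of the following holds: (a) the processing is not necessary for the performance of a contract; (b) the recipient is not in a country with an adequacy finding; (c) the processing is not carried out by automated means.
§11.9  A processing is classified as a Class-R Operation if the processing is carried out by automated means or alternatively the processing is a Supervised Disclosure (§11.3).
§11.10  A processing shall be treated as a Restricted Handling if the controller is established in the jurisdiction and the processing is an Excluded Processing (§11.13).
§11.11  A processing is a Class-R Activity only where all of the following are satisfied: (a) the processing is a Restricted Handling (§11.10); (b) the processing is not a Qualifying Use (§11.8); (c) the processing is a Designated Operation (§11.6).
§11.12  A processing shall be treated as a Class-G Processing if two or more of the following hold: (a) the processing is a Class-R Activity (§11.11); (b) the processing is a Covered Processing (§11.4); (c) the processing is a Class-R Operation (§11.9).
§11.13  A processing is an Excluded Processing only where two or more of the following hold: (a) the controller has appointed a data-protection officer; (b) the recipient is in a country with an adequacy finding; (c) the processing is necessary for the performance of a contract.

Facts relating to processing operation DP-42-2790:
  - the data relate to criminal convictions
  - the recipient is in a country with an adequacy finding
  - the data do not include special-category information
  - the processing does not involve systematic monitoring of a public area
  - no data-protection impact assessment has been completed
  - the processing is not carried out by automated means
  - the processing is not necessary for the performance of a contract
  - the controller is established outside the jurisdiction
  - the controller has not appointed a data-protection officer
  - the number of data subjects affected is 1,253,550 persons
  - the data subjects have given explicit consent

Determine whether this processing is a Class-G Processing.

Under §11.13: the controller has appointed a data-protection officer? no; the recipient is in a country with an adequacy finding? yes; the processing is necessary for the performance of a contract? no — 1 of 3 hold (need ≥2) → not satisfied.
Under §11.10: the controller is established in the jurisdiction? no; and Excluded Processing (§11.13)? no. So the processing is not a Restricted Handling.
Under §11.8: the processing is not necessary for the performance of a contract? yes; or the recipient is not in a country with an adequacy finding? no; or the processing is not carried out by automated means? yes. So the processing is a Qualifying Use.
Under §11.6: the controller has not appointed a data-protection officer? yes; the data relate to criminal convictions? yes; a data-protection impact assessment has been completed? no — 2 of 3 hold (need ≥2) → satisfied.
Under §11.11: Restricted Handling (§11.10)? no; and not a Qualifying Use (§11.8)? no; and Designated Operation (§11.6)? yes. So the processing is not a Class-R Activity.
Under §11.1: number of data subjects affected: 1,253,550 persons ≥ 870,850 persons? yes, so negated condition no; or the processing is carried out by automated means? no; or the controller is established in the jurisdiction? no. So the processing is not an Excluded Use.
Under §11.7: the data do not include special-category information? yes; and no data-protection impact assessment has been completed? yes. So the processing is a Standard Disclosure.
Under §11.4: Excluded Use (§11.1)? no; or the data subjects have not given explicit consent? no; or not a Standard Disclosure (§11.7)? no. So the processing is not a Covered Processing.
Under §11.3: the controller is established in the jurisdiction? no; or the controller has not appointed a data-protection officer? yes. So the processing is a Supervised Disclosure.
Under §11.9: the processing is carried out by automated means? no; or Supervised Disclosure (§11.3)? yes. So the processing is a Class-R Operation.
Under §11.12: Class-R Activity (§11.11)? no; Covered Processing (§11.4)? no; Class-R Operation (§11.9)? yes — 1 of 3 hold (need ≥2) → not satisfied.

No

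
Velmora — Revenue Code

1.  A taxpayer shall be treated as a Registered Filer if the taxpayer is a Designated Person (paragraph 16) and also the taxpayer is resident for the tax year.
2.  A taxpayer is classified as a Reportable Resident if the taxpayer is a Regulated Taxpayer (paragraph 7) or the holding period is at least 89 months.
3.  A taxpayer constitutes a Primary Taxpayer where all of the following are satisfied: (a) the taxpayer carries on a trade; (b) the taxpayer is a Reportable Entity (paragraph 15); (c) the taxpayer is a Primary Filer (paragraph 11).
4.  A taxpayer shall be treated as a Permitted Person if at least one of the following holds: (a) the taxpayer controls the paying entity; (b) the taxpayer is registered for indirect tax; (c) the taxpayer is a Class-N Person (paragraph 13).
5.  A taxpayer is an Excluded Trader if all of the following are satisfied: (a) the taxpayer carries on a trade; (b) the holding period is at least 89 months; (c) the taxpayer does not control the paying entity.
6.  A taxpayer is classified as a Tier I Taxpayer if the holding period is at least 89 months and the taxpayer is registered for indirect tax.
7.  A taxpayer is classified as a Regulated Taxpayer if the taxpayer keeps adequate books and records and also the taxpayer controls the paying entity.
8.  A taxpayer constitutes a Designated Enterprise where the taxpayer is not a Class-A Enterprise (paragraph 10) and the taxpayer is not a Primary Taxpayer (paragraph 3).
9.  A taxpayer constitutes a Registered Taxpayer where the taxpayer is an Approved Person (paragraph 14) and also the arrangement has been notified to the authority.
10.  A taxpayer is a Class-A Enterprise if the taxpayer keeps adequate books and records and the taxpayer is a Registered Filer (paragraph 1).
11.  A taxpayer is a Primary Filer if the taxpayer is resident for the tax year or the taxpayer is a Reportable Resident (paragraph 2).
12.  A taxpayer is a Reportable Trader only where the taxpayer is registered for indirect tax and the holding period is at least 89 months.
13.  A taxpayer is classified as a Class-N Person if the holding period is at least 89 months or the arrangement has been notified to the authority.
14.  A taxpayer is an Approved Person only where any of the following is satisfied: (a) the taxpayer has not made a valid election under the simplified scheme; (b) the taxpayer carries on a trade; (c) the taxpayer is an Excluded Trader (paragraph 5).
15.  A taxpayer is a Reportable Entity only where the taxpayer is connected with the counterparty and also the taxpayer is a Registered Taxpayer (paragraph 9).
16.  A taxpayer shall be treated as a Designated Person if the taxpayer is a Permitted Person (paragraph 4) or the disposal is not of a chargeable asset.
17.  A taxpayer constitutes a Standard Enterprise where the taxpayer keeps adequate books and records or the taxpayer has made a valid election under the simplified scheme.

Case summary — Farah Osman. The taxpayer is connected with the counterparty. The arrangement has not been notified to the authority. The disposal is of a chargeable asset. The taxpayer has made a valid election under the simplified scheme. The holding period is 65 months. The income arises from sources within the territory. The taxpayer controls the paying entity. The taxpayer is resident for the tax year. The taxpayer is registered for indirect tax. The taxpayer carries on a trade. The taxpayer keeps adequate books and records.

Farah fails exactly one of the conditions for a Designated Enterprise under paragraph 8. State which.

paragraph 13 — Class-N Person: [holding period: 65 months ≥ 89 months? no] OR [the arrangement has been notified to the authority? no] → not satisfied.
paragraph 4 — Permitted Person: [the taxpayer controls the paying entity? yes] OR [the taxpayer is registered for indirect tax? yes] OR [Class-N Person (paragraph 13)? no] → satisfied.
paragraph 16 — Designated Person: [Permitted Person (paragraph 4)? yes] OR [the disposal is not of a chargeable asset? no] → satisfied.
paragraph 1 — Registered Filer: [Designated Person (paragraph 16)? yes] AND [the taxpayer is resident for the tax year? yes] → satisfied.
paragraph 10 — Class-A Enterprise: [the taxpayer keeps adequate books and records? yes] AND [Registered Filer (paragraph 1)? yes] → satisfied.
paragraph 5 — Excluded Trader: [the taxpayer carries on a trade? yes] AND [holding period: 65 months ≥ 89 months? no] AND [the taxpayer does not control the paying entity? no] → not satisfied.
paragraph 14 — Approved Person: [the taxpayer has not made a valid election under the simplified scheme? no] OR [the taxpayer carries on a trade? yes] OR [Excluded Trader (paragraph 5)? no] → satisfied.
paragraph 9 — Registered Taxpayer: [Approved Person (paragraph 14)? yes] AND [the arrangement has been notified to the authority? no] → not satisfied.
paragraph 15 — Reportable Entity: [the taxpayer is connected with the counterparty? yes] AND [Registered Taxpayer (paragraph 9)? no] → not satisfied.
paragraph 7 — Regulated Taxpayer: [the taxpayer keeps adequate books and records? yes] AND [the taxpayer controls the paying entity? yes] → satisfied.
paragraph 2 — Reportable Resident: [Regulated Taxpayer (paragraph 7)? yes] OR [holding period: 65 months ≥ 89 months? no] → satisfied.
paragraph 11 — Primary Filer: [the taxpayer is resident for the tax year? yes] OR [Reportable Resident (paragraph 2)? yes] → satisfied.
paragraph 3 — Primary Taxpayer: [the taxpayer carries on a trade? yes] AND [Reportable Entity (paragraph 15)? no] AND [Primary Filer (paragraph 11)? yes] → not satisfied.
paragraph 8 — Designated Enterprise: [not a Class-A Enterprise (paragraph 10)? no] AND [not a Primary Taxpayer (paragraph 3)? yes] → not satisfied.

Class-A Enterprise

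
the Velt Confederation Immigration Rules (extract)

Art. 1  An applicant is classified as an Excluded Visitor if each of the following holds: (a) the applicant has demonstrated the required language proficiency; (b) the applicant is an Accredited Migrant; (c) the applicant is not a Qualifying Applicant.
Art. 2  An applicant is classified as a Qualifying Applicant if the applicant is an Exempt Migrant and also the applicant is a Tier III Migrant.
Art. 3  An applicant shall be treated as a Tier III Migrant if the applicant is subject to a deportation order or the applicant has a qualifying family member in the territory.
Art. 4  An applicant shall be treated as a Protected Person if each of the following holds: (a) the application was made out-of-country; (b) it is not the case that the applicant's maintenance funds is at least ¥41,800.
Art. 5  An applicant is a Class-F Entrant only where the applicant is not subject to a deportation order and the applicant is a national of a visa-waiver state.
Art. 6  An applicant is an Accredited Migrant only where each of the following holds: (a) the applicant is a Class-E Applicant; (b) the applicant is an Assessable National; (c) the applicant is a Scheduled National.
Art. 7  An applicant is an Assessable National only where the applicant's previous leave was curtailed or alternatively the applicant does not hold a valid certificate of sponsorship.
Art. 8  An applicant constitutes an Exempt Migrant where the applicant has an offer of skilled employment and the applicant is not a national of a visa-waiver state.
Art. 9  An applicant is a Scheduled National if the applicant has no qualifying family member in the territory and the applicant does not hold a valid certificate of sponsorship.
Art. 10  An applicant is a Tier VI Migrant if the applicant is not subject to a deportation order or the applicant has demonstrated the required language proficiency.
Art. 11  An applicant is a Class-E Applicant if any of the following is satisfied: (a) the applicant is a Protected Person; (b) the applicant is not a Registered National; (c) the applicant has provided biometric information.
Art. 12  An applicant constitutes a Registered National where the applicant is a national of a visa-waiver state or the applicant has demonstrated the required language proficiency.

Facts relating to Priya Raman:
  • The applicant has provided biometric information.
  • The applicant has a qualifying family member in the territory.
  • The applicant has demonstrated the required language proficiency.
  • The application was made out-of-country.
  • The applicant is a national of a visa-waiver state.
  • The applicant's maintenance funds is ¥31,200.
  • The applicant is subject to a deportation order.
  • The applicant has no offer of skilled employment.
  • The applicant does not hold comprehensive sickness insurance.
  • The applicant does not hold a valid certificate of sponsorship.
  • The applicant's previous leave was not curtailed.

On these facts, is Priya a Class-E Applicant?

Under article 4: the application was made out-of-country? yes; and applicant's maintenance funds: ¥31,200 ≥ ¥41,800? no, so negated condition yes. So the applicant is a Protected Person.
Under article 12: the applicant is a national of a visa-waiver state? yes; or the applicant has demonstrated the required language proficiency? yes. So the applicant is a Registered National.
Under article 11: Protected Person (article 4)? yes; or not a Registered National (article 12)? no; or the applicant has provided biometric information? yes. So the applicant is a Class-E Applicant.

Yes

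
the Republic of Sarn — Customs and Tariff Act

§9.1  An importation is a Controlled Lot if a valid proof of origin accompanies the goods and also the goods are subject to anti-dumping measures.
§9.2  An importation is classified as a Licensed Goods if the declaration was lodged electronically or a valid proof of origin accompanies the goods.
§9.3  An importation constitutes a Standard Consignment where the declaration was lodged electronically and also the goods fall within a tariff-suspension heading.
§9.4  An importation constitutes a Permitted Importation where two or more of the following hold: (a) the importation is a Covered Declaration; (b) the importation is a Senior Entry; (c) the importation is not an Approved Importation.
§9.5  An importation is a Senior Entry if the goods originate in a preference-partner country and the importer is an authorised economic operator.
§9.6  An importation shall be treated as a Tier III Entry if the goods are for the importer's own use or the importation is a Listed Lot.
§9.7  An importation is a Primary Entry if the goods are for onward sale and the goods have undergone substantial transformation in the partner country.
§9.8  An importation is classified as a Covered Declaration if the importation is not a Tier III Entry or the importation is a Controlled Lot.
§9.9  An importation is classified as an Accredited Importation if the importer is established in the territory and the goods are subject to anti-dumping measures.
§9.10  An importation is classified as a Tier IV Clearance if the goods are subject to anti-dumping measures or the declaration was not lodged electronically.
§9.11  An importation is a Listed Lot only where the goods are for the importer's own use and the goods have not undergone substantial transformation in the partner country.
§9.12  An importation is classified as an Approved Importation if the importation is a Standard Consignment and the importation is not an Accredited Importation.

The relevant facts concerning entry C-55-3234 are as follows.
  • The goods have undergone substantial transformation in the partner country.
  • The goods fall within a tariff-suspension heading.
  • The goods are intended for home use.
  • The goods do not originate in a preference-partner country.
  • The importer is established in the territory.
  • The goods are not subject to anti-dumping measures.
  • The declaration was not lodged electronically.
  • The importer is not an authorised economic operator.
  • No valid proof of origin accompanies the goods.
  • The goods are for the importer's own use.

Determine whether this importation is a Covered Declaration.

§9.11 — Listed Lot: [the goods are for the importer's own use? yes] AND [the goods have not undergone substantial transformation in the partner country? no] → not satisfied.
§9.6 — Tier III Entry: [the goods are for the importer's own use? yes] OR [Listed Lot (§9.11)? no] → satisfied.
§9.1 — Controlled Lot: [a valid proof of origin accompanies the goods? no] AND [the goods are subject to anti-dumping measures? no] → not satisfied.
§9.8 — Covered Declaration: [not a Tier III Entry (§9.6)? no] OR [Controlled Lot (§9.1)? no] → not satisfied.

No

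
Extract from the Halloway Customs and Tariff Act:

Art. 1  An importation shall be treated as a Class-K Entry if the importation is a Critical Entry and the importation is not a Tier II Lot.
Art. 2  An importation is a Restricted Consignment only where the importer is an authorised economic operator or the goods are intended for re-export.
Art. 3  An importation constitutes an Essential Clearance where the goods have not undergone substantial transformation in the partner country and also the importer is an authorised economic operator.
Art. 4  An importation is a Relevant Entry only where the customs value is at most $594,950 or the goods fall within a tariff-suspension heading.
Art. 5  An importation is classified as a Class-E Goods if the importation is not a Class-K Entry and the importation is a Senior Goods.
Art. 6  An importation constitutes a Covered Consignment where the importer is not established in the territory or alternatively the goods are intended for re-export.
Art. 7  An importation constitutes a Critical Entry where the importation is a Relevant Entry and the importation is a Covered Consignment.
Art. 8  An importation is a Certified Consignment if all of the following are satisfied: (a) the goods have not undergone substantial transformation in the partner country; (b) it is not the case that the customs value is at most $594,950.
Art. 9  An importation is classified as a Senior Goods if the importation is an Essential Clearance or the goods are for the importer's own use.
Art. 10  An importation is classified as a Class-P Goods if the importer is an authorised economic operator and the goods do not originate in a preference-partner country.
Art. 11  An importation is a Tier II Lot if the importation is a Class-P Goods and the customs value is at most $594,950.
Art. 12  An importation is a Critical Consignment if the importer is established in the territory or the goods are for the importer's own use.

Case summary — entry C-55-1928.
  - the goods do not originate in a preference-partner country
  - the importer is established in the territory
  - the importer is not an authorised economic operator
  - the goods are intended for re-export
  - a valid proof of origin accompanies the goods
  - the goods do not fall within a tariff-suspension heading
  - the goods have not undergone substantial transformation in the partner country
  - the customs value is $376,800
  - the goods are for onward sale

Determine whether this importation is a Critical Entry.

article 4 — Relevant Entry: [customs value: $376,800 ≤ $594,950? yes] OR [the goods fall within a tariff-suspension heading? no] → satisfied.
article 6 — Covered Consignment: [the importer is not established in the territory? no] OR [the goods are intended for re-export? yes] → satisfied.
article 7 — Critical Entry: [Relevant Entry (article 4)? yes] AND [Covered Consignment (article 6)? yes] → satisfied.

Yes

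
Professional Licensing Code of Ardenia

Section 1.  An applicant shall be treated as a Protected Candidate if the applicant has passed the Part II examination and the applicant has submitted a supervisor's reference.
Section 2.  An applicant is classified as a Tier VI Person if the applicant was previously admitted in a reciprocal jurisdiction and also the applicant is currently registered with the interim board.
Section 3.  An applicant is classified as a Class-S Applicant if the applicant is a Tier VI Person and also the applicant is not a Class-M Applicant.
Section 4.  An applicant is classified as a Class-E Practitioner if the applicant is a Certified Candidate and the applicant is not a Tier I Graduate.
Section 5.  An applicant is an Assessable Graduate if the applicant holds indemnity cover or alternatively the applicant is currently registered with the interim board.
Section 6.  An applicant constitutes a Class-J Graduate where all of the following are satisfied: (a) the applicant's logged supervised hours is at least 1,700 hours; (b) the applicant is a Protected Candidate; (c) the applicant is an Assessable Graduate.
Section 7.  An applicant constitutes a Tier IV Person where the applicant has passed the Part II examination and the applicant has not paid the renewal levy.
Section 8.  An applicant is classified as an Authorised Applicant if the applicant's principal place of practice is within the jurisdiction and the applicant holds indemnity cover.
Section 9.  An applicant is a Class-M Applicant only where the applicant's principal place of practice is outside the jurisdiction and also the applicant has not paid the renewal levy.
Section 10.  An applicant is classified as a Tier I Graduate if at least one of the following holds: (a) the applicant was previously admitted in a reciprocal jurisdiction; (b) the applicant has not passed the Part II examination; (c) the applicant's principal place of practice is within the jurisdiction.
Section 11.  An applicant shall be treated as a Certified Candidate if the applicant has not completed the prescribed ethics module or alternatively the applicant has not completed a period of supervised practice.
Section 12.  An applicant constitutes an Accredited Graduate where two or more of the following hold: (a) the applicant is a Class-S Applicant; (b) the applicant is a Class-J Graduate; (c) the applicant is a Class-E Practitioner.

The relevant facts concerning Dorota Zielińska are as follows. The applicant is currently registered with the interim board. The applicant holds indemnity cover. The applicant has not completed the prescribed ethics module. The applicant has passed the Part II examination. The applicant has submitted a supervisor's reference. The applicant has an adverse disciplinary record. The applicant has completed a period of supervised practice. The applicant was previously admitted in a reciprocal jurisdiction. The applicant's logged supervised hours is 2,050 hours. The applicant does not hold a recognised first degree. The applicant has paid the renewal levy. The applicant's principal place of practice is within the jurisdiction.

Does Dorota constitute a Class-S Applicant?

section 2 — Tier VI Person: [the applicant was previously admitted in a reciprocal jurisdiction? yes] AND [the applicant is currently registered with the interim board? yes] → satisfied.
section 9 — Class-M Applicant: [the applicant's principal place of practice is outside the jurisdiction? no] AND [the applicant has not paid the renewal levy? no] → not satisfied.
section 3 — Class-S Applicant: [Tier VI Person (section 2)? yes] AND [not a Class-M Applicant (section 9)? yes] → satisfied.

Yes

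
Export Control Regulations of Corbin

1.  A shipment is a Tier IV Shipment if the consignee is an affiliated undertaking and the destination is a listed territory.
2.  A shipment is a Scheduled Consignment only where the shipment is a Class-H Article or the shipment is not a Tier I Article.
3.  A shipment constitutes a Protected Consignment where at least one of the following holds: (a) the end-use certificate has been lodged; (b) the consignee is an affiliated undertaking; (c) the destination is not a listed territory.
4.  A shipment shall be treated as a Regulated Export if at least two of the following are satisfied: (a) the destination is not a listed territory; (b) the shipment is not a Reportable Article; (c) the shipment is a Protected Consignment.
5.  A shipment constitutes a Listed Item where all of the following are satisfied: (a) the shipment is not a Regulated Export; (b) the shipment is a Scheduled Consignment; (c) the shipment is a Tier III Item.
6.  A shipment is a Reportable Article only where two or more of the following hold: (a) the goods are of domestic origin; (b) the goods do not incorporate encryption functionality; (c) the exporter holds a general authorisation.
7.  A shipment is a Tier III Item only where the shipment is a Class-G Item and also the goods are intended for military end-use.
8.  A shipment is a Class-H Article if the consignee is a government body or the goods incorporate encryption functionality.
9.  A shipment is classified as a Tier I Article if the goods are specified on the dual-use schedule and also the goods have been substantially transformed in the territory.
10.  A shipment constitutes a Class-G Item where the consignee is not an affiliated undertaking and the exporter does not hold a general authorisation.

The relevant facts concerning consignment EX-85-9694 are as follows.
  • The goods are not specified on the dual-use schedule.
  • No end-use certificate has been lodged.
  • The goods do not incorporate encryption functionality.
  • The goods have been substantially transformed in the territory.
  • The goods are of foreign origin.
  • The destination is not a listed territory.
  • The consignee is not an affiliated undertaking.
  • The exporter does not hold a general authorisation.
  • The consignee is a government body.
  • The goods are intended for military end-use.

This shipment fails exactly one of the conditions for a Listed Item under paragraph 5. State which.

Regulated Export

paragraph 6 — Reportable Article: the goods are of domestic origin? no; the goods do not incorporate encryption functionality? yes; the exporter holds a general authorisation? no — 1 of 3 hold (need ≥2) → not satisfied.
paragraph 3 — Protected Consignment: [the end-use certificate has been lodged? no] OR [the consignee is an affiliated undertaking? no] OR [the destination is not a listed territory? yes] → satisfied.
paragraph 4 — Regulated Export: the destination is not a listed territory? yes; not a Reportable Article (paragraph 6)? yes; Protected Consignment (paragraph 3)? yes — 3 of 3 hold (need ≥2) → satisfied.
paragraph 8 — Class-H Article: [the consignee is a government body? yes] OR [the goods incorporate encryption functionality? no] → satisfied.
paragraph 9 — Tier I Article: [the goods are specified on the dual-use schedule? no] AND [the goods have been substantially transformed in the territory? yes] → not satisfied.
paragraph 2 — Scheduled Consignment: [Class-H Article (paragraph 8)? yes] OR [not a Tier I Article (paragraph 9)? yes] → satisfied.
paragraph 10 — Class-G Item: [the consignee is not an affiliated undertaking? yes] AND [the exporter does not hold a general authorisation? yes] → satisfied.
paragraph 7 — Tier III Item: [Class-G Item (paragraph 10)? yes] AND [the goods are intended for military end-use? yes] → satisfied.
paragraph 5 — Listed Item: [not a Regulated Export (paragraph 4)? no] AND [Scheduled Consignment (paragraph 2)? yes] AND [Tier III Item (paragraph 7)? yes] → not satisfied.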